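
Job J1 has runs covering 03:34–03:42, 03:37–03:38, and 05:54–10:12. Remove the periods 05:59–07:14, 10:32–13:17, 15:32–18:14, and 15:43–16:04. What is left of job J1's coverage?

03:34–03:42, 05:54–05:59, 07:14–10:12

Merge the first list: 03:34–03:42, 05:54–10:12.
Merge the second list: 05:59–07:14, 10:32–13:17, 15:32–18:14.
03:34–03:42: nothing removed.
05:54–10:12 \ B = 05:54–05:59, 07:14–10:12.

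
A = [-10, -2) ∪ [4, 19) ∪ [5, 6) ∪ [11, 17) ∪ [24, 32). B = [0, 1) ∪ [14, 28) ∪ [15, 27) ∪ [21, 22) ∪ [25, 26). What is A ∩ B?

A, merged: [-10, -2), [4, 19), [24, 32).
B, merged: [0, 1), [14, 28).
[-10, -2): no overlap with the second set.
[4, 19) meets the second set on [14, 19).
[24, 32) meets the second set on [24, 28).

[14, 19) ∪ [24, 28)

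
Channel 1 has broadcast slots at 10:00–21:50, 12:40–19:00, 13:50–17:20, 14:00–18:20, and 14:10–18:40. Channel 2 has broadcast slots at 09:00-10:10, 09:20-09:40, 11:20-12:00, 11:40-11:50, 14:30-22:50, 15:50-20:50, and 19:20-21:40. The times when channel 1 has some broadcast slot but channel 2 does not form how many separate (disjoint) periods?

Merge the first list: 10:00–21:50.
Merge the second list: 09:00–10:10, 11:20–12:00, 14:30–22:50.
A \ B = 10:10–11:20, 12:00–14:30.
That is 2 disjoint pieces.

2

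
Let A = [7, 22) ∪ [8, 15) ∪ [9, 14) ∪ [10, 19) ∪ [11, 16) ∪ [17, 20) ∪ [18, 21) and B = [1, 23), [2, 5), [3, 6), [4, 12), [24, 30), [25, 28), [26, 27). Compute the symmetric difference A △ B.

[1, 7) ∪ [22, 23) ∪ [24, 30)

A, merged: [7, 22).
B, merged: [1, 23), [24, 30).
A but not B: none.
B but not A: [1, 7), [22, 23), [24, 30).
Combining gives A △ B.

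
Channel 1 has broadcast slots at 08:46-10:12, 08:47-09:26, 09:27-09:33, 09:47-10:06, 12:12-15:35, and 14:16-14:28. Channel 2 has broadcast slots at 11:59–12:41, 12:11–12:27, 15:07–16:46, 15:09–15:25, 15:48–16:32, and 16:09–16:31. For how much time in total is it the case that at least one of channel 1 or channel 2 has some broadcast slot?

First set merges to 08:46–10:12, 12:12–15:35.
Second set merges to 11:59–12:41, 15:07–16:46.
A ∪ B = 08:46–10:12, 11:59–16:46.
Total: 1 h 26 min + 4 h 47 min = 6 h 13 min.

6 h 13 min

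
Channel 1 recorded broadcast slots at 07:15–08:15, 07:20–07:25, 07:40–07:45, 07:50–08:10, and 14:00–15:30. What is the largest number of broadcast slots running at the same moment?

2

Sweep endpoints in order; track running count of active intervals.
Peak of 2 reached at 07:20.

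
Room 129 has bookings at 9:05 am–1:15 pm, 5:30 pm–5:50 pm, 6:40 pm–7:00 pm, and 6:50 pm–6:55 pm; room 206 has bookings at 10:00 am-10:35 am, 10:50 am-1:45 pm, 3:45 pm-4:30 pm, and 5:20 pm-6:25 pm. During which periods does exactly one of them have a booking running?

9:05 am–10:00 am, 10:35 am–10:50 am, 1:15 pm–1:45 pm, 3:45 pm–4:30 pm, 5:20 pm–5:30 pm, 5:50 pm–6:25 pm, 6:40 pm–7:00 pm

Merge the first list: 9:05 am–1:15 pm, 5:30 pm–5:50 pm, 6:40 pm–7:00 pm.
A \ B = 9:05 am–10:00 am, 10:35 am–10:50 am, 6:40 pm–7:00 pm.
B \ A = 1:15 pm–1:45 pm, 3:45 pm–4:30 pm, 5:20 pm–5:30 pm, 5:50 pm–6:25 pm.
Union of the two gives the symmetric difference.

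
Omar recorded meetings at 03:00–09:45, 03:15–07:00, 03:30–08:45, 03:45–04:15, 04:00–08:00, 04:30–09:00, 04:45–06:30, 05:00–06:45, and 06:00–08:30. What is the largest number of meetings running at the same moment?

Sweep endpoints in order; track running count of active intervals.
Peak of 8 reached at 06:00.

8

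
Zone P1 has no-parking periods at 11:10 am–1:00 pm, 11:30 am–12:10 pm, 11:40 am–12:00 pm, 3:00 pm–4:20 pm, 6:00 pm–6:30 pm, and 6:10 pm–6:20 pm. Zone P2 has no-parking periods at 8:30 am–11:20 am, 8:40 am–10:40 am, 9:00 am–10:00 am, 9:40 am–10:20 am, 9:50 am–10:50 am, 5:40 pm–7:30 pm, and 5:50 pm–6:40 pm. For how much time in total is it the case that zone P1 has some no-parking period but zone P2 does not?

A, merged: 11:10 am-1:00 pm, 3:00 pm-4:20 pm, 6:00 pm-6:30 pm.
B, merged: 8:30 am-11:20 am, 5:40 pm-7:30 pm.
A \ B = 11:20 am-1:00 pm, 3:00 pm-4:20 pm.
Total: 1 h 40 min + 1 h 20 min = 3 h.

3 h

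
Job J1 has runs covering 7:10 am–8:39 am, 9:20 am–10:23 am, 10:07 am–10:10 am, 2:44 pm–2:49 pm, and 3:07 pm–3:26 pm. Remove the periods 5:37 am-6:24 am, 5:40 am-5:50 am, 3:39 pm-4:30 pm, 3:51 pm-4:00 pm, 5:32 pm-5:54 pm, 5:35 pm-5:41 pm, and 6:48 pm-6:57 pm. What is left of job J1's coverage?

7:10 am-8:39 am, 9:20 am-10:23 am, 2:44 pm-2:49 pm, 3:07 pm-3:26 pm

Merge the first list: 7:10 am-8:39 am, 9:20 am-10:23 am, 2:44 pm-2:49 pm, 3:07 pm-3:26 pm.
Merge the second list: 5:37 am-6:24 am, 3:39 pm-4:30 pm, 5:32 pm-5:54 pm, 6:48 pm-6:57 pm.
7:10 am-8:39 am: nothing removed.
9:20 am-10:23 am: nothing removed.
2:44 pm-2:49 pm: nothing removed.
3:07 pm-3:26 pm: nothing removed.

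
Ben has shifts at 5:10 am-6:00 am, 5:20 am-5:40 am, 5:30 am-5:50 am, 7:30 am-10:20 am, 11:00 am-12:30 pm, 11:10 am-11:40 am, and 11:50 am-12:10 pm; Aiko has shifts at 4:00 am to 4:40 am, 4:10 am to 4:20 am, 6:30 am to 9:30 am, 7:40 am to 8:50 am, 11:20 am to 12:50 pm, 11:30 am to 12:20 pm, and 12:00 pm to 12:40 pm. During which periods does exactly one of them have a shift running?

Merge the first list: 5:10 am–6:00 am, 7:30 am–10:20 am, 11:00 am–12:30 pm.
Merge the second list: 4:00 am–4:40 am, 6:30 am–9:30 am, 11:20 am–12:50 pm.
A but not B: 5:10 am–6:00 am, 9:30 am–10:20 am, 11:00 am–11:20 am.
B but not A: 4:00 am–4:40 am, 6:30 am–7:30 am, 12:30 pm–12:50 pm.
Combining gives A △ B.

4:00 am–4:40 am, 5:10 am–6:00 am, 6:30 am–7:30 am, 9:30 am–10:20 am, 11:00 am–11:20 am, 12:30 pm–12:50 pm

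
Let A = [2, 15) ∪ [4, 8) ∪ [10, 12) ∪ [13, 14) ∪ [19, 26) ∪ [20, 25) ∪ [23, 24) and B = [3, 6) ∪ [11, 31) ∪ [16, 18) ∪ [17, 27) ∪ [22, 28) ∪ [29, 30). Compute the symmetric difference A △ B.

[2, 3) ∪ [6, 11) ∪ [15, 19) ∪ [26, 31)

First set merges to [2, 15), [19, 26).
Second set merges to [3, 6), [11, 31).
Only in the first: [2, 3), [6, 11).
Only in the second: [15, 19), [26, 31).
Together these are the periods covered by exactly one.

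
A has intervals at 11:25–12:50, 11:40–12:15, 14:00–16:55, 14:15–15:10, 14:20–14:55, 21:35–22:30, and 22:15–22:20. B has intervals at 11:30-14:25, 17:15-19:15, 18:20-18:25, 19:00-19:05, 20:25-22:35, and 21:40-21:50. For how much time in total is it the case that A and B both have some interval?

2 h 40 min

A, merged: 11:25-12:50, 14:00-16:55, 21:35-22:30.
B, merged: 11:30-14:25, 17:15-19:15, 20:25-22:35.
A ∩ B = 11:30-12:50, 14:00-14:25, 21:35-22:30.
Total: 1 h 20 min + 25 min + 55 min = 2 h 40 min.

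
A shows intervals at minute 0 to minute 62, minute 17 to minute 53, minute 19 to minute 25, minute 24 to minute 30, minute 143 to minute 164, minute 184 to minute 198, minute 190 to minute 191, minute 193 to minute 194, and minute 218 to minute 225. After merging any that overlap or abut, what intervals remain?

minute 0 to minute 62, minute 143 to minute 164, minute 184 to minute 198, minute 218 to minute 225

minute 17 to minute 53 overlaps/touches minute 0 to minute 62 → extend to minute 0 to minute 62.
minute 19 to minute 25 overlaps/touches minute 0 to minute 62 → extend to minute 0 to minute 62.
minute 24 to minute 30 overlaps/touches minute 0 to minute 62 → extend to minute 0 to minute 62.
minute 143 to minute 164 is disjoint → start new block.
minute 184 to minute 198 is disjoint → start new block.
minute 190 to minute 191 overlaps/touches minute 184 to minute 198 → extend to minute 184 to minute 198.
minute 193 to minute 194 overlaps/touches minute 184 to minute 198 → extend to minute 184 to minute 198.
minute 218 to minute 225 is disjoint → start new block.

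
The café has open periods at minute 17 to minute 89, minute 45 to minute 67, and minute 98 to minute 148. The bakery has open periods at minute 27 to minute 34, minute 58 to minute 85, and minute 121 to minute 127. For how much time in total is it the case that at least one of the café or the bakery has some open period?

122 minutes

A, merged: minute 17 to minute 89, minute 98 to minute 148.
A ∪ B = minute 17 to minute 89, minute 98 to minute 148.
Total: 72 minutes + 50 minutes = 122 minutes.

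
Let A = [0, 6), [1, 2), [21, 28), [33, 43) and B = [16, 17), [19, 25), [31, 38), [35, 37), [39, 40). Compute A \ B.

[0, 6) ∪ [25, 28) ∪ [38, 39) ∪ [40, 43)

A, merged: [0, 6), [21, 28), [33, 43).
B, merged: [16, 17), [19, 25), [31, 38), [39, 40).
[0, 6) is untouched.
[21, 28) with B removed leaves [25, 28).
[33, 43) with B removed leaves [38, 39), [40, 43).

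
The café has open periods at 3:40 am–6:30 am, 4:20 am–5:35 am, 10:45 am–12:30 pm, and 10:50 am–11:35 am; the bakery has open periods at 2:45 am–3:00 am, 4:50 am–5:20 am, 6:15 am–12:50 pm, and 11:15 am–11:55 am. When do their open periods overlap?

4:50 am–5:20 am, 6:15 am–6:30 am, 10:45 am–12:30 pm

A, merged: 3:40 am–6:30 am, 10:45 am–12:30 pm.
B, merged: 2:45 am–3:00 am, 4:50 am–5:20 am, 6:15 am–12:50 pm.
3:40 am–6:30 am overlaps B on 4:50 am–5:20 am, 6:15 am–6:30 am.
10:45 am–12:30 pm overlaps B on 10:45 am–12:30 pm.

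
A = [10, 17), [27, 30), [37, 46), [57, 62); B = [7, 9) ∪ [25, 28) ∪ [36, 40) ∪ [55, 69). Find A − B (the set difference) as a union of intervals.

[10, 17) is untouched.
[27, 30) with B removed leaves [28, 30).
[37, 46) with B removed leaves [40, 46).
[57, 62) lies entirely inside B → drops out.

[10, 17) ∪ [28, 30) ∪ [40, 46)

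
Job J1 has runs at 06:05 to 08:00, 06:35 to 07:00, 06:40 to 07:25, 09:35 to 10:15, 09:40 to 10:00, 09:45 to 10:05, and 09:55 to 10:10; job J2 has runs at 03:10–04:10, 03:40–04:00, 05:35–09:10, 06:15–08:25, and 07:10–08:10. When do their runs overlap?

First set merges to 06:05–08:00, 09:35–10:15.
Second set merges to 03:10–04:10, 05:35–09:10.
06:05–08:00 ∩ B → 06:05–08:00.
09:35–10:15 meets no B interval.

06:05–08:00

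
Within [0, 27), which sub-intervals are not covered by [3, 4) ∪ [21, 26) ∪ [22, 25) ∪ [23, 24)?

[0, 3) ∪ [4, 21) ∪ [26, 27)

Covered (merged): [3, 4), [21, 26).
Uncovered inside [0, 27): [0, 3), [4, 21), [26, 27).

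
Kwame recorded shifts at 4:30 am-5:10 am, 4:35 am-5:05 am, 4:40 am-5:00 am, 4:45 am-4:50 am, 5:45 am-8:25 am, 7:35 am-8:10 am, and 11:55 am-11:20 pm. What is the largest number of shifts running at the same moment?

4

Walk the sorted start/end points keeping a running depth.
The depth first hits 4 at 4:45 am.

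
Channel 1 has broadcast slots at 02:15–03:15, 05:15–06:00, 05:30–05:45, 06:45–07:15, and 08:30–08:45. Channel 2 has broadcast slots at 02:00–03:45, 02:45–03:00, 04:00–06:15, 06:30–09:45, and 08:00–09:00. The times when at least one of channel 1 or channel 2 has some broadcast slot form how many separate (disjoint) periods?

Merge the first list: 02:15-03:15, 05:15-06:00, 06:45-07:15, 08:30-08:45.
Merge the second list: 02:00-03:45, 04:00-06:15, 06:30-09:45.
A ∪ B = 02:00-03:45, 04:00-06:15, 06:30-09:45.
That is 3 disjoint pieces.

3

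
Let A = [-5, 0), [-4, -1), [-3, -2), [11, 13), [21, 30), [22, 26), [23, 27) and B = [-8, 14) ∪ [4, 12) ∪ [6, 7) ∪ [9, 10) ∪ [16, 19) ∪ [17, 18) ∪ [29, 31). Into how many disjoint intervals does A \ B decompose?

1

First set merges to [-5, 0), [11, 13), [21, 30).
Second set merges to [-8, 14), [16, 19), [29, 31).
A \ B = [21, 29).
That is 1 disjoint piece.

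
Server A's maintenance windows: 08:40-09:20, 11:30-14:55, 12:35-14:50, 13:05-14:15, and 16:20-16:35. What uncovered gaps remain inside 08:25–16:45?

08:25–08:40, 09:20–11:30, 14:55–16:20, 16:35–16:45

Covered (merged): 08:40–09:20, 11:30–14:55, 16:20–16:35.
Gaps within 08:25–16:45: 08:25–08:40, 09:20–11:30, 14:55–16:20, 16:35–16:45.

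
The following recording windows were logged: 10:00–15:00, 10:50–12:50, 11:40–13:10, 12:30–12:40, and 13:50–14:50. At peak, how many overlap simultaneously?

Walk the sorted start/end points keeping a running depth.
The depth first hits 4 at 12:30.

4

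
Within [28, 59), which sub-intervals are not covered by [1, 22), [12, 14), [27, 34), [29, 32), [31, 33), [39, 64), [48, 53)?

[34, 39)

After merging, the occupied span is [1, 22), [27, 34), [39, 64).
Uncovered inside [28, 59): [34, 39).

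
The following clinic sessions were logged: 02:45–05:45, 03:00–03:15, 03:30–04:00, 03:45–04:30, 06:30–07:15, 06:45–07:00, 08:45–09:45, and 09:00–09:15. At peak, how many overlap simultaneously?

3

At 03:45, 3 of the intervals are simultaneously active.
No point has more.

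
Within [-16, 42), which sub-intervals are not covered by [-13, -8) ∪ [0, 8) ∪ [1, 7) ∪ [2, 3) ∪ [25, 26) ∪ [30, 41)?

The merged coverage is [-13, -8), [0, 8), [25, 26), [30, 41).
Uncovered inside [-16, 42): [-16, -13), [-8, 0), [8, 25), [26, 30), [41, 42).

[-16, -13) ∪ [-8, 0) ∪ [8, 25) ∪ [26, 30) ∪ [41, 42)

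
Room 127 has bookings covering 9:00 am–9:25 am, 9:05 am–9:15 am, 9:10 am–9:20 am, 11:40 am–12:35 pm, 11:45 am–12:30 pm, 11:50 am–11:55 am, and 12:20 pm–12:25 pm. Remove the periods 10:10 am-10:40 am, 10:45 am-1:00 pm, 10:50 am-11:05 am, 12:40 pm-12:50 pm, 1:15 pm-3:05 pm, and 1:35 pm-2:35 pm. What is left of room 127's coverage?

First set merges to 9:00 am-9:25 am, 11:40 am-12:35 pm.
Second set merges to 10:10 am-10:40 am, 10:45 am-1:00 pm, 1:15 pm-3:05 pm.
9:00 am-9:25 am: no B overlap → unchanged.
11:40 am-12:35 pm: fully covered by B → removed.

9:00 am-9:25 am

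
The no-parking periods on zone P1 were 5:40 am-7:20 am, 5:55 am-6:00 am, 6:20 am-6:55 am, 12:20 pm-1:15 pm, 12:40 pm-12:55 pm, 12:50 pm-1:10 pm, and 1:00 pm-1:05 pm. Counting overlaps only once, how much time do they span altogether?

2 h 35 min

Merged: 5:40 am-7:20 am, 12:20 pm-1:15 pm.
Lengths: 1 h 40 min + 55 min = 2 h 35 min.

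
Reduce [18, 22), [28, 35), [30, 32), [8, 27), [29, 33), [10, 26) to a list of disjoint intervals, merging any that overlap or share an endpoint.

Sort by start: [8, 27), [10, 26), [18, 22), [28, 35), [29, 33), [30, 32).
[10, 26) overlaps/touches [8, 27) → extend to [8, 27).
[18, 22) overlaps/touches [8, 27) → extend to [8, 27).
[28, 35) is disjoint → start new block.
[29, 33) overlaps/touches [28, 35) → extend to [28, 35).
[30, 32) overlaps/touches [28, 35) → extend to [28, 35).

[8, 27) ∪ [28, 35)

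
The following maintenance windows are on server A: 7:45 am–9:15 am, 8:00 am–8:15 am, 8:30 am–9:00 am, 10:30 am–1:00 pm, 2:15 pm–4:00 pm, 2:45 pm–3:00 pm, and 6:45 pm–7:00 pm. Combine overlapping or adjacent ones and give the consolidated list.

7:45 am–9:15 am, 10:30 am–1:00 pm, 2:15 pm–4:00 pm, 6:45 pm–7:00 pm

8:00 am–8:15 am overlaps/touches 7:45 am–9:15 am → extend to 7:45 am–9:15 am.
8:30 am–9:00 am overlaps/touches 7:45 am–9:15 am → extend to 7:45 am–9:15 am.
10:30 am–1:00 pm is disjoint → start new block.
2:15 pm–4:00 pm is disjoint → start new block.
2:45 pm–3:00 pm overlaps/touches 2:15 pm–4:00 pm → extend to 2:15 pm–4:00 pm.
6:45 pm–7:00 pm is disjoint → start new block.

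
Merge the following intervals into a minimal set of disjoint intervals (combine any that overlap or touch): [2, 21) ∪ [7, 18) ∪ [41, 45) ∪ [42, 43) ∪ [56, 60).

[7, 18) overlaps/touches [2, 21) → extend to [2, 21).
[41, 45) is disjoint → start new block.
[42, 43) overlaps/touches [41, 45) → extend to [41, 45).
[56, 60) is disjoint → start new block.

[2, 21) ∪ [41, 45) ∪ [56, 60)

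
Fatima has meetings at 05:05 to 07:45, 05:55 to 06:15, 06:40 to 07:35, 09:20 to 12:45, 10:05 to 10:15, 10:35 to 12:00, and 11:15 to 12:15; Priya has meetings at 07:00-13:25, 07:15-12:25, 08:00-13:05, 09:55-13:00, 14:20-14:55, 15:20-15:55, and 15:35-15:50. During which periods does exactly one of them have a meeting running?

First set merges to 05:05–07:45, 09:20–12:45.
Second set merges to 07:00–13:25, 14:20–14:55, 15:20–15:55.
A \ B = 05:05–07:00.
B \ A = 07:45–09:20, 12:45–13:25, 14:20–14:55, 15:20–15:55.
Union of the two gives the symmetric difference.

05:05–07:00, 07:45–09:20, 12:45–13:25, 14:20–14:55, 15:20–15:55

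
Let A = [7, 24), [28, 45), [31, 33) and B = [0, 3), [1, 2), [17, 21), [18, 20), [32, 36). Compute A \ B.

[7, 17) ∪ [21, 24) ∪ [28, 32) ∪ [36, 45)

Merge the first list: [7, 24), [28, 45).
Merge the second list: [0, 3), [17, 21), [32, 36).
[7, 24) minus B → [7, 17), [21, 24).
[28, 45) minus B → [28, 32), [36, 45).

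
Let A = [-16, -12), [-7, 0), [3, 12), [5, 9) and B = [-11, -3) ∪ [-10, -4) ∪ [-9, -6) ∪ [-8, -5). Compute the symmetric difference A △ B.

[-16, -12) ∪ [-11, -7) ∪ [-3, 0) ∪ [3, 12)

A, merged: [-16, -12), [-7, 0), [3, 12).
B, merged: [-11, -3).
A \ B = [-16, -12), [-3, 0), [3, 12).
B \ A = [-11, -7).
Union of the two gives the symmetric difference.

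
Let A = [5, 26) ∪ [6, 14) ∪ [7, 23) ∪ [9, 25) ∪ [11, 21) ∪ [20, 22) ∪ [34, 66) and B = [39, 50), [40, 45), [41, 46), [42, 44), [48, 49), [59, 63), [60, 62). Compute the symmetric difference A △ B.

A, merged: [5, 26), [34, 66).
B, merged: [39, 50), [59, 63).
A \ B = [5, 26), [34, 39), [50, 59), [63, 66).
B \ A = none.
Union of the two gives the symmetric difference.

[5, 26) ∪ [34, 39) ∪ [50, 59) ∪ [63, 66)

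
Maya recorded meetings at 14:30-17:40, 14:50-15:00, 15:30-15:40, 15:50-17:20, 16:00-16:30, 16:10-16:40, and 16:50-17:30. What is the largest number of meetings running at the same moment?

Walk the sorted start/end points keeping a running depth.
The depth first hits 4 at 16:10.

4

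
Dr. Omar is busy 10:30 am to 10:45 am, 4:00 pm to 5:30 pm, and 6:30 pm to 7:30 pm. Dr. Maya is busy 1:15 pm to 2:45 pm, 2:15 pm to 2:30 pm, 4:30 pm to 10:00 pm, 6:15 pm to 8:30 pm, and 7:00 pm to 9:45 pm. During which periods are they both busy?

4:30 pm-5:30 pm, 6:30 pm-7:30 pm

Merge the second list: 1:15 pm-2:45 pm, 4:30 pm-10:00 pm.
10:30 am-10:45 am falls entirely outside B.
4:00 pm-5:30 pm overlaps B on 4:30 pm-5:30 pm.
6:30 pm-7:30 pm overlaps B on 6:30 pm-7:30 pm.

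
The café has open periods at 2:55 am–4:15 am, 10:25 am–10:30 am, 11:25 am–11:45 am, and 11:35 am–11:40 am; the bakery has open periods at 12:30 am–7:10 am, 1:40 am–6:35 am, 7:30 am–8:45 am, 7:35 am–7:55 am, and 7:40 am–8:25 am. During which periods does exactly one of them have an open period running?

12:30 am-2:55 am, 4:15 am-7:10 am, 7:30 am-8:45 am, 10:25 am-10:30 am, 11:25 am-11:45 am

A, merged: 2:55 am-4:15 am, 10:25 am-10:30 am, 11:25 am-11:45 am.
B, merged: 12:30 am-7:10 am, 7:30 am-8:45 am.
Only in the first: 10:25 am-10:30 am, 11:25 am-11:45 am.
Only in the second: 12:30 am-2:55 am, 4:15 am-7:10 am, 7:30 am-8:45 am.
Together these are the periods covered by exactly one.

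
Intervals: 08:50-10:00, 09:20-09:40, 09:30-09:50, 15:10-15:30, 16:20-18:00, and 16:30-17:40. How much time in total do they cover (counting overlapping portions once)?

3 h 10 min

Merged: 08:50–10:00, 15:10–15:30, 16:20–18:00.
Lengths: 1 h 10 min + 20 min + 1 h 40 min = 3 h 10 min.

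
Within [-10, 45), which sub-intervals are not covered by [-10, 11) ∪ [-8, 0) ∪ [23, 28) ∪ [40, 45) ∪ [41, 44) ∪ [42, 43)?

[11, 23) ∪ [28, 40)

Covered (merged): [-10, 11), [23, 28), [40, 45).
Complement within [-10, 45): [11, 23), [28, 40).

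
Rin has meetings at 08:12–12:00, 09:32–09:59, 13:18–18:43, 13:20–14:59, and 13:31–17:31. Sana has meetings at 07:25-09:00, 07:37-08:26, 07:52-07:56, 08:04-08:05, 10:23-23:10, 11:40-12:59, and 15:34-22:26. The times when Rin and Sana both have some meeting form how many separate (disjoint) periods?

3

Merge the first list: 08:12–12:00, 13:18–18:43.
Merge the second list: 07:25–09:00, 10:23–23:10.
A ∩ B = 08:12–09:00, 10:23–12:00, 13:18–18:43.
That is 3 disjoint pieces.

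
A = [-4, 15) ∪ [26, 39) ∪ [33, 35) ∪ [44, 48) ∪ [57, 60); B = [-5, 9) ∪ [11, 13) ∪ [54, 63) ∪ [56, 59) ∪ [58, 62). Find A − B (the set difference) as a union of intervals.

Merge the first list: [-4, 15), [26, 39), [44, 48), [57, 60).
Merge the second list: [-5, 9), [11, 13), [54, 63).
[-4, 15) \ B = [9, 11), [13, 15).
[26, 39): nothing removed.
[44, 48): nothing removed.
[57, 60): entirely removed.

[9, 11) ∪ [13, 15) ∪ [26, 39) ∪ [44, 48)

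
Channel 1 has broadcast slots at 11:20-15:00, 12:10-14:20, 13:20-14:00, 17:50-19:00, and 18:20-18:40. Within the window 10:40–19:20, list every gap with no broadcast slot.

The merged coverage is 11:20-15:00, 17:50-19:00.
Gaps within 10:40-19:20: 10:40-11:20, 15:00-17:50, 19:00-19:20.

10:40-11:20, 15:00-17:50, 19:00-19:20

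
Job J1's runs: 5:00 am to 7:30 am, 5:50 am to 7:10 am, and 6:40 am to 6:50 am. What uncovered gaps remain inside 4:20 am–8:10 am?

The merged coverage is 5:00 am-7:30 am.
Gaps within 4:20 am-8:10 am: 4:20 am-5:00 am, 7:30 am-8:10 am.

4:20 am-5:00 am, 7:30 am-8:10 am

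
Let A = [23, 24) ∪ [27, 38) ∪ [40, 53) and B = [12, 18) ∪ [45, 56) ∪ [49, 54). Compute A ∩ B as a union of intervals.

[45, 53)

B, merged: [12, 18), [45, 56).
[23, 24) falls entirely outside B.
[27, 38) falls entirely outside B.
[40, 53) overlaps B on [45, 53).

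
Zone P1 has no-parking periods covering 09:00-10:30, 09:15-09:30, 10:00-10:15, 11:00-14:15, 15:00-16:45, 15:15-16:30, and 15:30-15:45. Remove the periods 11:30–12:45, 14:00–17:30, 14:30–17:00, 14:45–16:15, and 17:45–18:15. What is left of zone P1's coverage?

09:00–10:30, 11:00–11:30, 12:45–14:00

First set merges to 09:00–10:30, 11:00–14:15, 15:00–16:45.
Second set merges to 11:30–12:45, 14:00–17:30, 17:45–18:15.
09:00–10:30: no B overlap → unchanged.
11:00–14:15 minus B → 11:00–11:30, 12:45–14:00.
15:00–16:45: fully covered by B → removed.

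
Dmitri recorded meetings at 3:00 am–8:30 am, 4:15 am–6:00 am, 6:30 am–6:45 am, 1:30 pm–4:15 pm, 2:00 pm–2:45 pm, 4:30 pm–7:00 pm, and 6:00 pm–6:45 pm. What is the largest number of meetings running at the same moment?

Walk the sorted start/end points keeping a running depth.
The depth first hits 2 at 4:15 am.

2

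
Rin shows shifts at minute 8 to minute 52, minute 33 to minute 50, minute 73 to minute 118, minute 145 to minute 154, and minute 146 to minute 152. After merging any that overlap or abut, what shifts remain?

minute 33 to minute 50 overlaps/touches minute 8 to minute 52 → extend to minute 8 to minute 52.
minute 73 to minute 118 is disjoint → start new block.
minute 145 to minute 154 is disjoint → start new block.
minute 146 to minute 152 overlaps/touches minute 145 to minute 154 → extend to minute 145 to minute 154.

minute 8 to minute 52, minute 73 to minute 118, minute 145 to minute 154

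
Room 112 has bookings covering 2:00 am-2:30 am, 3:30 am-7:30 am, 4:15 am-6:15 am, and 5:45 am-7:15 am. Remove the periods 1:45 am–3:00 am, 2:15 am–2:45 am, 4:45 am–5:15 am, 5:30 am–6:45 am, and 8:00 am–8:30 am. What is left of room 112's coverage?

3:30 am-4:45 am, 5:15 am-5:30 am, 6:45 am-7:30 am

Merge the first list: 2:00 am-2:30 am, 3:30 am-7:30 am.
Merge the second list: 1:45 am-3:00 am, 4:45 am-5:15 am, 5:30 am-6:45 am, 8:00 am-8:30 am.
2:00 am-2:30 am lies entirely inside B → drops out.
3:30 am-7:30 am with B removed leaves 3:30 am-4:45 am, 5:15 am-5:30 am, 6:45 am-7:30 am.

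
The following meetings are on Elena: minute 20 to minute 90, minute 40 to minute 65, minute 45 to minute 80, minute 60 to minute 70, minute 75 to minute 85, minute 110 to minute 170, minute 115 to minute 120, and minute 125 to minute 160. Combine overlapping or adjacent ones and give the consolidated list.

minute 20 to minute 90, minute 110 to minute 170

minute 40 to minute 65 overlaps/touches minute 20 to minute 90 → extend to minute 20 to minute 90.
minute 45 to minute 80 overlaps/touches minute 20 to minute 90 → extend to minute 20 to minute 90.
minute 60 to minute 70 overlaps/touches minute 20 to minute 90 → extend to minute 20 to minute 90.
minute 75 to minute 85 overlaps/touches minute 20 to minute 90 → extend to minute 20 to minute 90.
minute 110 to minute 170 is disjoint → start new block.
minute 115 to minute 120 overlaps/touches minute 110 to minute 170 → extend to minute 110 to minute 170.
minute 125 to minute 160 overlaps/touches minute 110 to minute 170 → extend to minute 110 to minute 170.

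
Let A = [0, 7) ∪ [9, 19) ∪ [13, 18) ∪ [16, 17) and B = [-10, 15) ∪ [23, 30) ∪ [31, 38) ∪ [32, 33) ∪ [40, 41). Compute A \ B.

[15, 19)

Merge the first list: [0, 7), [9, 19).
Merge the second list: [-10, 15), [23, 30), [31, 38), [40, 41).
[0, 7): fully covered by B → removed.
[9, 19) minus B → [15, 19).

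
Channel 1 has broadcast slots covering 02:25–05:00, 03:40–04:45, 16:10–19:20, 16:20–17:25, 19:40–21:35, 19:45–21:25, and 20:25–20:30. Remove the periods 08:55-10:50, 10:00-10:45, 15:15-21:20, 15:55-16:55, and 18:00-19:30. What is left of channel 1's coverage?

Merge the first list: 02:25–05:00, 16:10–19:20, 19:40–21:35.
Merge the second list: 08:55–10:50, 15:15–21:20.
02:25–05:00 is untouched.
16:10–19:20 lies entirely inside B → drops out.
19:40–21:35 with B removed leaves 21:20–21:35.

02:25–05:00, 21:20–21:35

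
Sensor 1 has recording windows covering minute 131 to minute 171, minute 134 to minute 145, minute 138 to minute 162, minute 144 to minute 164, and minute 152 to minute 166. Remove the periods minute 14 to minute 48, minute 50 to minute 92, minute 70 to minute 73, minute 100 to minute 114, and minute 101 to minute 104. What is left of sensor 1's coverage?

minute 131 to minute 171

Merge the first list: minute 131 to minute 171.
Merge the second list: minute 14 to minute 48, minute 50 to minute 92, minute 100 to minute 114.
minute 131 to minute 171: no B overlap → unchanged.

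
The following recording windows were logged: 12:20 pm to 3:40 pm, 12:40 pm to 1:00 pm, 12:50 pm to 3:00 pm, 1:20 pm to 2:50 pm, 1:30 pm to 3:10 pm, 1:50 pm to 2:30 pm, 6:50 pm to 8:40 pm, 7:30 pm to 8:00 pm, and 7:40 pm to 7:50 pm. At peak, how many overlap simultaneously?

5

At 1:50 pm, 5 of the intervals are simultaneously active.
No point has more.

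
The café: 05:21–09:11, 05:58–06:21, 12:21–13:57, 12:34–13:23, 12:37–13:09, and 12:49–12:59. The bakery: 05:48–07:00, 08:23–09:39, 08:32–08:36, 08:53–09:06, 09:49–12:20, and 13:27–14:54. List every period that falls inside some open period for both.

A, merged: 05:21–09:11, 12:21–13:57.
B, merged: 05:48–07:00, 08:23–09:39, 09:49–12:20, 13:27–14:54.
05:21–09:11 ∩ B → 05:48–07:00, 08:23–09:11.
12:21–13:57 ∩ B → 13:27–13:57.

05:48–07:00, 08:23–09:11, 13:27–13:57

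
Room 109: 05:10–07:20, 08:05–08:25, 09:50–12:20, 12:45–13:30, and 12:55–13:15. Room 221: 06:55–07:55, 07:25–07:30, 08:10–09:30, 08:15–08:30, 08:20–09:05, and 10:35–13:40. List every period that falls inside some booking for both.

06:55–07:20, 08:10–08:25, 10:35–12:20, 12:45–13:30

A, merged: 05:10–07:20, 08:05–08:25, 09:50–12:20, 12:45–13:30.
B, merged: 06:55–07:55, 08:10–09:30, 10:35–13:40.
05:10–07:20 ∩ B → 06:55–07:20.
08:05–08:25 ∩ B → 08:10–08:25.
09:50–12:20 ∩ B → 10:35–12:20.
12:45–13:30 ∩ B → 12:45–13:30.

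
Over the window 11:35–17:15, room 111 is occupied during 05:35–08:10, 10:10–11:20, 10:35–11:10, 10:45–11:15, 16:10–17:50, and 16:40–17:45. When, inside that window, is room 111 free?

11:35-16:10

Covered (merged): 05:35-08:10, 10:10-11:20, 16:10-17:50.
Complement within 11:35-17:15: 11:35-16:10.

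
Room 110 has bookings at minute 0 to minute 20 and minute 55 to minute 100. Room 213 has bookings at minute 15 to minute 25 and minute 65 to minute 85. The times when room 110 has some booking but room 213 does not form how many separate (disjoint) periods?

A \ B = minute 0 to minute 15, minute 55 to minute 65, minute 85 to minute 100.
That is 3 disjoint pieces.

3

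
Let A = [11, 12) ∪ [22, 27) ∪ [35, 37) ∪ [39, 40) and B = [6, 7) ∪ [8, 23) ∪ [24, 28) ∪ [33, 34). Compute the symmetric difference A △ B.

[6, 7) ∪ [8, 11) ∪ [12, 22) ∪ [23, 24) ∪ [27, 28) ∪ [33, 34) ∪ [35, 37) ∪ [39, 40)

Only in the first: [23, 24), [35, 37), [39, 40).
Only in the second: [6, 7), [8, 11), [12, 22), [27, 28), [33, 34).
Together these are the periods covered by exactly one.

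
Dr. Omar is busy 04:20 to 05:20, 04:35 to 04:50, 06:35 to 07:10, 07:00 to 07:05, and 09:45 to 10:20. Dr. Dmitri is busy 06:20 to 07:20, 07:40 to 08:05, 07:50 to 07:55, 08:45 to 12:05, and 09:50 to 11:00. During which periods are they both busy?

06:35–07:10, 09:45–10:20

First set merges to 04:20–05:20, 06:35–07:10, 09:45–10:20.
Second set merges to 06:20–07:20, 07:40–08:05, 08:45–12:05.
04:20–05:20: no overlap with the second set.
06:35–07:10 meets the second set on 06:35–07:10.
09:45–10:20 meets the second set on 09:45–10:20.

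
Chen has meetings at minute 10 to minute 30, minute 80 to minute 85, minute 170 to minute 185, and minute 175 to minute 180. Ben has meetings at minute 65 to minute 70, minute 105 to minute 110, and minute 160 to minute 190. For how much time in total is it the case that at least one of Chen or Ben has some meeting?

A, merged: minute 10 to minute 30, minute 80 to minute 85, minute 170 to minute 185.
A ∪ B = minute 10 to minute 30, minute 65 to minute 70, minute 80 to minute 85, minute 105 to minute 110, minute 160 to minute 190.
Total: 20 minutes + 5 minutes + 5 minutes + 5 minutes + 30 minutes = 65 minutes.

65 minutes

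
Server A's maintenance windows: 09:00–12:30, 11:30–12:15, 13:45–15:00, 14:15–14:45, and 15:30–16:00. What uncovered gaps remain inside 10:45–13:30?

12:30-13:30

The merged coverage is 09:00-12:30, 13:45-15:00, 15:30-16:00.
Uncovered inside 10:45-13:30: 12:30-13:30.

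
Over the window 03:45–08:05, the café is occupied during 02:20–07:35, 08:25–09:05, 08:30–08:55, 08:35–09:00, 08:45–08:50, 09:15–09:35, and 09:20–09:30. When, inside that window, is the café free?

The merged coverage is 02:20-07:35, 08:25-09:05, 09:15-09:35.
Complement within 03:45-08:05: 07:35-08:05.

07:35-08:05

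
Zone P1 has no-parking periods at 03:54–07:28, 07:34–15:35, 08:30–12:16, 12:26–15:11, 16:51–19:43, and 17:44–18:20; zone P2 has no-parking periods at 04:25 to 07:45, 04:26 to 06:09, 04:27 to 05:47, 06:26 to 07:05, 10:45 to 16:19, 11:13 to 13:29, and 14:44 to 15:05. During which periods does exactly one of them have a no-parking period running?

Merge the first list: 03:54–07:28, 07:34–15:35, 16:51–19:43.
Merge the second list: 04:25–07:45, 10:45–16:19.
A but not B: 03:54–04:25, 07:45–10:45, 16:51–19:43.
B but not A: 07:28–07:34, 15:35–16:19.
Combining gives A △ B.

03:54–04:25, 07:28–07:34, 07:45–10:45, 15:35–16:19, 16:51–19:43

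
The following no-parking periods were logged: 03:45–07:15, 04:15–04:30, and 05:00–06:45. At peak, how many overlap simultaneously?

Sweep endpoints in order; track running count of active intervals.
Peak of 2 reached at 04:15.

2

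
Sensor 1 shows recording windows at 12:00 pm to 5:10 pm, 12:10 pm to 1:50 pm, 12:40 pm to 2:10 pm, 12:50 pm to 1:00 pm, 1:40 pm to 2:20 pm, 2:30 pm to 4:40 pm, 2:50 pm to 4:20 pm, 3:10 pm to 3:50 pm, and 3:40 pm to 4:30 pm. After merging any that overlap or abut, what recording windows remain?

12:10 pm–1:50 pm overlaps/touches 12:00 pm–5:10 pm → extend to 12:00 pm–5:10 pm.
12:40 pm–2:10 pm overlaps/touches 12:00 pm–5:10 pm → extend to 12:00 pm–5:10 pm.
12:50 pm–1:00 pm overlaps/touches 12:00 pm–5:10 pm → extend to 12:00 pm–5:10 pm.
1:40 pm–2:20 pm overlaps/touches 12:00 pm–5:10 pm → extend to 12:00 pm–5:10 pm.
2:30 pm–4:40 pm overlaps/touches 12:00 pm–5:10 pm → extend to 12:00 pm–5:10 pm.
2:50 pm–4:20 pm overlaps/touches 12:00 pm–5:10 pm → extend to 12:00 pm–5:10 pm.
3:10 pm–3:50 pm overlaps/touches 12:00 pm–5:10 pm → extend to 12:00 pm–5:10 pm.
3:40 pm–4:30 pm overlaps/touches 12:00 pm–5:10 pm → extend to 12:00 pm–5:10 pm.

12:00 pm–5:10 pm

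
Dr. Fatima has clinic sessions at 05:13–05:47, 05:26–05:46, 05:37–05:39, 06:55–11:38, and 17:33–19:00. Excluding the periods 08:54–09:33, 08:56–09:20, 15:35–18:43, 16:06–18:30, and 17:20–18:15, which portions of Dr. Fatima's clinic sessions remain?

05:13-05:47, 06:55-08:54, 09:33-11:38, 18:43-19:00

A, merged: 05:13-05:47, 06:55-11:38, 17:33-19:00.
B, merged: 08:54-09:33, 15:35-18:43.
05:13-05:47: no B overlap → unchanged.
06:55-11:38 minus B → 06:55-08:54, 09:33-11:38.
17:33-19:00 minus B → 18:43-19:00.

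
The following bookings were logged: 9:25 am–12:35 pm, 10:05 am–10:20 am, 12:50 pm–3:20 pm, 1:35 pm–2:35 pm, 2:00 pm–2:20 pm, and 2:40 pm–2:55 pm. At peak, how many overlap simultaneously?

Sweep endpoints in order; track running count of active intervals.
Peak of 3 reached at 2:00 pm.

3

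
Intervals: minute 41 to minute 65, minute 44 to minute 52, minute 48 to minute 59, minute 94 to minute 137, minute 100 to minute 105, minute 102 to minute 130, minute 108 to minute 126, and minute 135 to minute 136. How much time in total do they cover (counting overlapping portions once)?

67 minutes

Merged: minute 41 to minute 65, minute 94 to minute 137.
Lengths: 24 minutes + 43 minutes = 67 minutes.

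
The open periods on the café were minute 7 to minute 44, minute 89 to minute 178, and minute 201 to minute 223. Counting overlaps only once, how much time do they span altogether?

148 minutes

Merged: minute 7 to minute 44, minute 89 to minute 178, minute 201 to minute 223.
Lengths: 37 minutes + 89 minutes + 22 minutes = 148 minutes.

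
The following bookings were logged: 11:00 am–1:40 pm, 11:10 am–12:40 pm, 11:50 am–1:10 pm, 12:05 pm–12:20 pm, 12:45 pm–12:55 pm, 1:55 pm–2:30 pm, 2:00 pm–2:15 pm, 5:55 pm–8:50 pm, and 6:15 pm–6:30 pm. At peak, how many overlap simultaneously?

4

Walk the sorted start/end points keeping a running depth.
The depth first hits 4 at 12:05 pm.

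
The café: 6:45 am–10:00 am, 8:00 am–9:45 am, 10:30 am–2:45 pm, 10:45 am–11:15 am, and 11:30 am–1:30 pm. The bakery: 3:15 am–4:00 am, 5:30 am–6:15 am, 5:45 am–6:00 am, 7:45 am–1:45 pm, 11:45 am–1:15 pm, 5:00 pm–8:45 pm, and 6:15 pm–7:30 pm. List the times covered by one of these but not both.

A, merged: 6:45 am–10:00 am, 10:30 am–2:45 pm.
B, merged: 3:15 am–4:00 am, 5:30 am–6:15 am, 7:45 am–1:45 pm, 5:00 pm–8:45 pm.
A \ B = 6:45 am–7:45 am, 1:45 pm–2:45 pm.
B \ A = 3:15 am–4:00 am, 5:30 am–6:15 am, 10:00 am–10:30 am, 5:00 pm–8:45 pm.
Union of the two gives the symmetric difference.

3:15 am–4:00 am, 5:30 am–6:15 am, 6:45 am–7:45 am, 10:00 am–10:30 am, 1:45 pm–2:45 pm, 5:00 pm–8:45 pm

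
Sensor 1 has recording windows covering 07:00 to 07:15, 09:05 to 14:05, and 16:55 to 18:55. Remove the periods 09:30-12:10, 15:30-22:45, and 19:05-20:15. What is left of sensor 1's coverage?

Second set merges to 09:30–12:10, 15:30–22:45.
07:00–07:15 is untouched.
09:05–14:05 with B removed leaves 09:05–09:30, 12:10–14:05.
16:55–18:55 lies entirely inside B → drops out.

07:00–07:15, 09:05–09:30, 12:10–14:05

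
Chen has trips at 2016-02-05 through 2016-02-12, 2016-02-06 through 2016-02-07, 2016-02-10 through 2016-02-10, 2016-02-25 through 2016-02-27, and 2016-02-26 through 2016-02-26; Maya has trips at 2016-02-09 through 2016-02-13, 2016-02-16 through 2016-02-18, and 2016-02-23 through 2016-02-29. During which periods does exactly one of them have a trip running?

2016-02-05 through 2016-02-08, 2016-02-13 through 2016-02-13, 2016-02-16 through 2016-02-18, 2016-02-23 through 2016-02-24, 2016-02-28 through 2016-02-29

A, merged: 2016-02-05 through 2016-02-12, 2016-02-25 through 2016-02-27.
A but not B: 2016-02-05 through 2016-02-08.
B but not A: 2016-02-13 through 2016-02-13, 2016-02-16 through 2016-02-18, 2016-02-23 through 2016-02-24, 2016-02-28 through 2016-02-29.
Combining gives A △ B.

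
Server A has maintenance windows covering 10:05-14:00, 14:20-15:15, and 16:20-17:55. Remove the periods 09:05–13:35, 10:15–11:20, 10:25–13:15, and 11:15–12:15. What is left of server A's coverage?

Second set merges to 09:05-13:35.
10:05-14:00 \ B = 13:35-14:00.
14:20-15:15: nothing removed.
16:20-17:55: nothing removed.

13:35-14:00, 14:20-15:15, 16:20-17:55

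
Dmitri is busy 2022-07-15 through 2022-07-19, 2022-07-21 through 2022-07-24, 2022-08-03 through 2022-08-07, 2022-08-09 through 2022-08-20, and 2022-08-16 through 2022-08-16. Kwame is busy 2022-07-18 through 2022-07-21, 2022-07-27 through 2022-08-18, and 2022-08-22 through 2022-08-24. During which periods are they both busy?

2022-07-18 through 2022-07-19, 2022-07-21 through 2022-07-21, 2022-08-03 through 2022-08-07, 2022-08-09 through 2022-08-18

First set merges to 2022-07-15 through 2022-07-19, 2022-07-21 through 2022-07-24, 2022-08-03 through 2022-08-07, 2022-08-09 through 2022-08-20.
2022-07-15 through 2022-07-19 overlaps B on 2022-07-18 through 2022-07-19.
2022-07-21 through 2022-07-24 overlaps B on 2022-07-21 through 2022-07-21.
2022-08-03 through 2022-08-07 overlaps B on 2022-08-03 through 2022-08-07.
2022-08-09 through 2022-08-20 overlaps B on 2022-08-09 through 2022-08-18.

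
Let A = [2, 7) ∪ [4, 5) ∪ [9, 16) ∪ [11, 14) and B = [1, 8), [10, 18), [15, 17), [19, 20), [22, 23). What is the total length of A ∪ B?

18

First set merges to [2, 7), [9, 16).
Second set merges to [1, 8), [10, 18), [19, 20), [22, 23).
A ∪ B = [1, 8), [9, 18), [19, 20), [22, 23).
Total: 7 + 9 + 1 + 1 = 18.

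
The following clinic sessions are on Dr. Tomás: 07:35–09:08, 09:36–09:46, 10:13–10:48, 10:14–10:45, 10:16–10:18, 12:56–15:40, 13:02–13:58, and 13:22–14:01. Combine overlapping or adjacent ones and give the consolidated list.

07:35–09:08, 09:36–09:46, 10:13–10:48, 12:56–15:40

09:36–09:46 is disjoint → start new block.
10:13–10:48 is disjoint → start new block.
10:14–10:45 overlaps/touches 10:13–10:48 → extend to 10:13–10:48.
10:16–10:18 overlaps/touches 10:13–10:48 → extend to 10:13–10:48.
12:56–15:40 is disjoint → start new block.
13:02–13:58 overlaps/touches 12:56–15:40 → extend to 12:56–15:40.
13:22–14:01 overlaps/touches 12:56–15:40 → extend to 12:56–15:40.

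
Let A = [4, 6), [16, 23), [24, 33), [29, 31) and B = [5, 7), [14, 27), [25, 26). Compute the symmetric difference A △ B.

A, merged: [4, 6), [16, 23), [24, 33).
B, merged: [5, 7), [14, 27).
Only in the first: [4, 5), [27, 33).
Only in the second: [6, 7), [14, 16), [23, 24).
Together these are the periods covered by exactly one.

[4, 5) ∪ [6, 7) ∪ [14, 16) ∪ [23, 24) ∪ [27, 33)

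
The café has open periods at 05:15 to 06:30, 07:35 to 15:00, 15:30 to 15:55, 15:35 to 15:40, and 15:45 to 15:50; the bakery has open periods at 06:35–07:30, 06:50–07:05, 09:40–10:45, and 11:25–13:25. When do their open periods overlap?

A, merged: 05:15-06:30, 07:35-15:00, 15:30-15:55.
B, merged: 06:35-07:30, 09:40-10:45, 11:25-13:25.
05:15-06:30 falls entirely outside B.
07:35-15:00 overlaps B on 09:40-10:45, 11:25-13:25.
15:30-15:55 falls entirely outside B.

09:40-10:45, 11:25-13:25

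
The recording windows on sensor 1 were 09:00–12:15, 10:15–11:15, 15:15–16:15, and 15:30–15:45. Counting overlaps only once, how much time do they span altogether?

4 h 15 min

Merged: 09:00–12:15, 15:15–16:15.
Lengths: 3 h 15 min + 1 h = 4 h 15 min.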